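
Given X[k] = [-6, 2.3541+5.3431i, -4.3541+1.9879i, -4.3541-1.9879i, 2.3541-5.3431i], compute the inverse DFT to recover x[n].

x[n] = (1/5) Σ(k=0 to 4) X[k] · e^(2πikn/5)

Computing each x[n]:
x[0] = -2
x[1] = -2
x[2] = -3
x[3] = -2
x[4] = 3

x = [-2, -2, -3, -2, 3]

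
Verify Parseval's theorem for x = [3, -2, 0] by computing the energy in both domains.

Time domain:
Σ|x[n]|² = |3|² + |-2|² + |0|² = 13.0000

Frequency domain:
(1/3)Σ|X[k]|² = (1/3)(|1|² + |4.0000+1.7321i|² + |4.0000-1.7321i|²) = (1/3)·39.0000 = 13.0000

Both sides agree, confirming Parseval's theorem.

Σ|x[n]|² = (1/N)Σ|X[k]|² = 13.0000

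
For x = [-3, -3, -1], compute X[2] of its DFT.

X[2] = Σ(n=0 to 2) x[n] · ω_3^(2n) where ω_3 = e^(-2πi/3)
= (-3)·ω_3^0 + (-3)·ω_3^2 + (-1)·ω_3^4

X[2] = -1.0000-1.7321i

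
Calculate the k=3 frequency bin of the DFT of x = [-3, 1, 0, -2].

X[3] = Σ(n=0 to 3) x[n] · ω_4^(3n) where ω_4 = e^(-2πi/4)
= (-3)·ω_4^0 + (1)·ω_4^3 + (0)·ω_4^6 + (-2)·ω_4^9

X[3] = -3+3i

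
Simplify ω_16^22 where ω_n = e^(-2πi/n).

Since ω_16^16 = 1, powers reduce modulo 16.
22 mod 16 = 6
So ω_16^22 = ω_16^6 = e^(-2πi·6/16)

ω_16^22 = ω_16^6 = -0.7071-0.7071i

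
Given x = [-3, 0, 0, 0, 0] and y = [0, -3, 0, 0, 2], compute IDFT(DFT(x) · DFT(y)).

(x ⊛ y)[n] = Σ(m=0 to 4) x[m] · y[(n-m) mod 5]

Computing each output sample:
(x ⊛ y)[0] = 0
(x ⊛ y)[1] = 9
(x ⊛ y)[2] = 0
(x ⊛ y)[3] = 0
(x ⊛ y)[4] = -6

x ⊛ y = [0, 9, 0, 0, -6]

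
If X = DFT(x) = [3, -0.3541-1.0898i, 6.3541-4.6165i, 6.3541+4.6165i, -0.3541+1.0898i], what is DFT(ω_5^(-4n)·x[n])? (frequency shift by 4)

Modulation property: DFT(ω_5^(-4n)·x[n]) = X[(k-4) mod 5], so circularly shift X by 4 positions.

X[k-4] = [-0.3541-1.0898i, 6.3541-4.6165i, 6.3541+4.6165i, -0.3541+1.0898i, 3]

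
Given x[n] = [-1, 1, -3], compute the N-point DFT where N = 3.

X[k] = Σ(n=0 to 2) x[n] · ω_3^(nk)
where ω_3 = e^(-2πi/3)

Computing each X[k]:
X[0] = -3
X[1] = -3.4641i
X[2] = 3.4641i

X = [-3, -3.4641i, 3.4641i]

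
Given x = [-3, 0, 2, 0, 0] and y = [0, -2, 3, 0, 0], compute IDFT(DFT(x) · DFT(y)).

(x ⊛ y)[n] = Σ(m=0 to 4) x[m] · y[(n-m) mod 5]

Computing each output sample:
(x ⊛ y)[0] = 0
(x ⊛ y)[1] = 6
(x ⊛ y)[2] = -9
(x ⊛ y)[3] = -4
(x ⊛ y)[4] = 6

x ⊛ y = [0, 6, -9, -4, 6]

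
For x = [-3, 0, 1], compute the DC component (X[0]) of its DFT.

X[0] = Σ(n=0 to 2) x[n] · ω_3^0 = Σ x[n]
= (-3) + (0) + (1)

X[0] = -2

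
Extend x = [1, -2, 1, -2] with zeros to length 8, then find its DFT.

Original 4-point DFT: [-2, 0, 6, 0]
Zero-padded 8-point DFT provides frequency interpolation.

DFT_8([x, 0, ...]) = [-2, 1.0000+1.8284i, 0, 1.0000+3.8284i, 6, 1.0000-3.8284i, 0, 1.0000-1.8284i]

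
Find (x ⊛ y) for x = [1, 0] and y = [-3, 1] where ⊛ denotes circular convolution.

(x ⊛ y)[n] = Σ(m=0 to 1) x[m] · y[(n-m) mod 2]

Computing each output sample:
(x ⊛ y)[0] = -3
(x ⊛ y)[1] = 1

x ⊛ y = [-3, 1]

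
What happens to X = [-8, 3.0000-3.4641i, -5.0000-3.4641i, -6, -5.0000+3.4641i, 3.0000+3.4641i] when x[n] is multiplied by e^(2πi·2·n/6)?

Modulation property: DFT(ω_6^(-2n)·x[n]) = X[(k-2) mod 6], so circularly shift X by 2 positions.

X[k-2] = [-5.0000+3.4641i, 3.0000+3.4641i, -8, 3.0000-3.4641i, -5.0000-3.4641i, -6]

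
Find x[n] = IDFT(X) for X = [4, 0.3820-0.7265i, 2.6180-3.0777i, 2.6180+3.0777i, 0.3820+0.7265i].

x[n] = (1/5) Σ(k=0 to 4) X[k] · e^(2πikn/5)

Computing each x[n]:
x[0] = 2
x[1] = 1
x[2] = 0
x[3] = 2
x[4] = -1

x = [2, 1, 0, 2, -1]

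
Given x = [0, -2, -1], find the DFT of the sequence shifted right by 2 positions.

Time shift by 2: X_shifted[k] = ω_3^(2k) · X[k]
Shifted x = [-2, -1, 0]

DFT(x[n-2]) = [-3, -1.5000+0.8660i, -1.5000-0.8660i]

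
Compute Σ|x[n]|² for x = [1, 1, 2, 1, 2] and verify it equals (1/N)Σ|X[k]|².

Time domain:
Σ|x[n]|² = |1|² + |1|² + |2|² + |1|² + |2|² = 11.0000

Frequency domain:
(1/5)Σ|X[k]|² = (1/5)(|7|² + |-0.5000+0.3633i|² + |-0.5000+1.5388i|² + |-0.5000-1.5388i|² + |-0.5000-0.3633i|²) = (1/5)·55.0000 = 11.0000

Both sides agree, confirming Parseval's theorem.

Σ|x[n]|² = (1/N)Σ|X[k]|² = 11.0000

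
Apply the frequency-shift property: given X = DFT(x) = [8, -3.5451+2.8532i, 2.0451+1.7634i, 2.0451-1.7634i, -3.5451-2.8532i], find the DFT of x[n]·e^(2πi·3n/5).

Modulation property: DFT(ω_5^(-3n)·x[n]) = X[(k-3) mod 5], so circularly shift X by 3 positions.

X[k-3] = [2.0451+1.7634i, 2.0451-1.7634i, -3.5451-2.8532i, 8, -3.5451+2.8532i]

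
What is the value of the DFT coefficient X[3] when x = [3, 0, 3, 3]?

X[3] = Σ(n=0 to 3) x[n] · ω_4^(3n) where ω_4 = e^(-2πi/4)
= (3)·ω_4^0 + (0)·ω_4^3 + (3)·ω_4^6 + (3)·ω_4^9

X[3] = -3i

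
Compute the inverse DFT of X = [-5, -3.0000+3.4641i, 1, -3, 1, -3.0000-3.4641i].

x[n] = (1/6) Σ(k=0 to 5) X[k] · e^(2πikn/6)

Computing each x[n]:
x[0] = -2
x[1] = -2
x[2] = -2
x[3] = 1
x[4] = 0
x[5] = 0

x = [-2, -2, -2, 1, 0, 0]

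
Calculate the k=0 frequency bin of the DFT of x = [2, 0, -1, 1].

X[0] = Σ(n=0 to 3) x[n] · ω_4^0 = Σ x[n]
= (2) + (0) + (-1) + (1)

X[0] = 2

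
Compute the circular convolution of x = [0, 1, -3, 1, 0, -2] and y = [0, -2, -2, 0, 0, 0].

(x ⊛ y)[n] = Σ(m=0 to 5) x[m] · y[(n-m) mod 6]

Computing each output sample:
(x ⊛ y)[0] = 4
(x ⊛ y)[1] = 4
(x ⊛ y)[2] = -2
(x ⊛ y)[3] = 4
(x ⊛ y)[4] = 4
(x ⊛ y)[5] = -2

x ⊛ y = [4, 4, -2, 4, 4, -2]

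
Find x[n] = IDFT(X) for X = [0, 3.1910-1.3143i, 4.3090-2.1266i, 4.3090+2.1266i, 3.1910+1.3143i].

x[n] = (1/5) Σ(k=0 to 4) X[k] · e^(2πikn/5)

Computing each x[n]:
x[0] = 3
x[1] = 0
x[2] = -1
x[3] = 0
x[4] = -2

x = [3, 0, -1, 0, -2]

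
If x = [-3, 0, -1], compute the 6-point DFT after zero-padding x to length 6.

Original 3-point DFT: [-4, -2.5000-0.8660i, -2.5000+0.8660i]
Zero-padded 6-point DFT provides frequency interpolation.

DFT_6([x, 0, ...]) = [-4, -2.5000+0.8660i, -2.5000-0.8660i, -4, -2.5000+0.8660i, -2.5000-0.8660i]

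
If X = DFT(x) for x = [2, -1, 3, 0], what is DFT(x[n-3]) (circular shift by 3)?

Time shift by 3: X_shifted[k] = ω_4^(3k) · X[k]
Shifted x = [-1, 3, 0, 2]

DFT(x[n-3]) = [4, -1-1i, -6, -1+1i]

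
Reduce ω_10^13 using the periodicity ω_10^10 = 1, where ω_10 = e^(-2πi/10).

Since ω_10^10 = 1, powers reduce modulo 10.
13 mod 10 = 3
So ω_10^13 = ω_10^3 = e^(-2πi·3/10)

ω_10^13 = ω_10^3 = -0.3090-0.9511i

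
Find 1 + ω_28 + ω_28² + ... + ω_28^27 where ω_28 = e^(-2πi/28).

Sum of all nth roots of unity equals 0 for n > 1 (geometric series with r ≠ 1).

0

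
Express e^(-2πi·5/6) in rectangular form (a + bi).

ω_6^5 = e^(-2πi·5/6)
= cos(-2π·5/6) + i·sin(-2π·5/6)
= cos(-10π/6) + i·sin(-10π/6)

ω_6^5 = cos(-10π/6) + i·sin(-10π/6) = 0.5000+0.8660i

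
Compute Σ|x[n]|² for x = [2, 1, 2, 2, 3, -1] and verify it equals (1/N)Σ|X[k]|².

Time domain:
Σ|x[n]|² = |2|² + |1|² + |2|² + |2|² + |3|² + |-1|² = 23.0000

Frequency domain:
(1/6)Σ|X[k]|² = (1/6)(|9|² + |-2.5000-0.8660i|² + |1.5000-2.5981i|² + |5|² + |1.5000+2.5981i|² + |-2.5000+0.8660i|²) = (1/6)·138.0000 = 23.0000

Both sides agree, confirming Parseval's theorem.

Σ|x[n]|² = (1/N)Σ|X[k]|² = 23.0000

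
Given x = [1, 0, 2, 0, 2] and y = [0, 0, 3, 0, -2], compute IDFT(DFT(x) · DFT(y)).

(x ⊛ y)[n] = Σ(m=0 to 4) x[m] · y[(n-m) mod 5]

Computing each output sample:
(x ⊛ y)[0] = 0
(x ⊛ y)[1] = 2
(x ⊛ y)[2] = 3
(x ⊛ y)[3] = -4
(x ⊛ y)[4] = 4

x ⊛ y = [0, 2, 3, -4, 4]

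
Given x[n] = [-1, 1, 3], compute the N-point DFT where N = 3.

X[k] = Σ(n=0 to 2) x[n] · ω_3^(nk)
where ω_3 = e^(-2πi/3)

Computing each X[k]:
X[0] = 3
X[1] = -3.0000+1.7321i
X[2] = -3.0000-1.7321i

X = [3, -3.0000+1.7321i, -3.0000-1.7321i]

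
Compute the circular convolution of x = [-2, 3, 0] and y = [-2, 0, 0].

(x ⊛ y)[n] = Σ(m=0 to 2) x[m] · y[(n-m) mod 3]

Computing each output sample:
(x ⊛ y)[0] = 4
(x ⊛ y)[1] = -6
(x ⊛ y)[2] = 0

x ⊛ y = [4, -6, 0]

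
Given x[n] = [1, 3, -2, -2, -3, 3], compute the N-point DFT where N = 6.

X[k] = Σ(n=0 to 5) x[n] · ω_6^(nk)
where ω_6 = e^(-2πi/6)

Computing each X[k]:
X[0] = 0
X[1] = 8.5000-0.8660i
X[2] = -1.5000+0.8660i
X[3] = -8
X[4] = -1.5000-0.8660i
X[5] = 8.5000+0.8660i

X = [0, 8.5000-0.8660i, -1.5000+0.8660i, -8, -1.5000-0.8660i, 8.5000+0.8660i]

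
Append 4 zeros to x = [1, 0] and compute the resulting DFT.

Original 2-point DFT: [1, 1]
Zero-padded 6-point DFT provides frequency interpolation.

DFT_6([x, 0, ...]) = [1, 1, 1, 1, 1, 1]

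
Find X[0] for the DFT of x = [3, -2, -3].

X[0] = Σ(n=0 to 2) x[n] · ω_3^0 = Σ x[n]
= (3) + (-2) + (-3)

X[0] = -2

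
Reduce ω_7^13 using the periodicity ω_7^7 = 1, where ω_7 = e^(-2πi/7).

Since ω_7^7 = 1, powers reduce modulo 7.
13 mod 7 = 6
So ω_7^13 = ω_7^6 = e^(-2πi·6/7)

ω_7^13 = ω_7^6 = 0.6235+0.7818i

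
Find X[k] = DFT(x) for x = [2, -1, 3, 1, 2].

X[k] = Σ(n=0 to 4) x[n] · ω_5^(nk)
where ω_5 = e^(-2πi/5)

Computing each X[k]:
X[0] = 7
X[1] = -0.9271+1.6776i
X[2] = 2.4271+3.6655i
X[3] = 2.4271-3.6655i
X[4] = -0.9271-1.6776i

X = [7, -0.9271+1.6776i, 2.4271+3.6655i, 2.4271-3.6655i, -0.9271-1.6776i]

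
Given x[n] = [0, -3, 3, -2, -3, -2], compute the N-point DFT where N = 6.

X[k] = Σ(n=0 to 5) x[n] · ω_6^(nk)
where ω_6 = e^(-2πi/6)

Computing each X[k]:
X[0] = -7
X[1] = -0.5000-4.3301i
X[2] = 0.5000+6.0622i
X[3] = 7
X[4] = 0.5000-6.0622i
X[5] = -0.5000+4.3301i

X = [-7, -0.5000-4.3301i, 0.5000+6.0622i, 7, 0.5000-6.0622i, -0.5000+4.3301i]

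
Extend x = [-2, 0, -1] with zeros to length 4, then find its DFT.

Original 3-point DFT: [-3, -1.5000-0.8660i, -1.5000+0.8660i]
Zero-padded 4-point DFT provides frequency interpolation.

DFT_4([x, 0, ...]) = [-3, -1, -3, -1]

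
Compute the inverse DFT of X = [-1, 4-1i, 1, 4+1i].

x[n] = (1/4) Σ(k=0 to 3) X[k] · e^(2πikn/4)

Computing each x[n]:
x[0] = 2
x[1] = 0
x[2] = -2
x[3] = -1

x = [2, 0, -2, -1]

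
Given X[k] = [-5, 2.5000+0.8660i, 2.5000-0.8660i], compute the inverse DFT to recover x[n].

x[n] = (1/3) Σ(k=0 to 2) X[k] · e^(2πikn/3)

Computing each x[n]:
x[0] = 0
x[1] = -3
x[2] = -2

x = [0, -3, -2]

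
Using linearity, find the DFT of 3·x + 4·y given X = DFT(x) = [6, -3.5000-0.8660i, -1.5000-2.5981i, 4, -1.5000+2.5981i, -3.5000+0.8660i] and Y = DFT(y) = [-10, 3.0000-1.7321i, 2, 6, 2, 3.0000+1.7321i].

By linearity: DFT(3x + 4y) = 3·DFT(x) + 4·DFT(y)
= 3·[6, -3.5000-0.8660i, -1.5000-2.5981i, 4, -1.5000+2.5981i, -3.5000+0.8660i] + 4·[-10, 3.0000-1.7321i, 2, 6, 2, 3.0000+1.7321i]

Computing element-wise:
Z[0] = 3·(6) + 4·(-10) = -22
Z[1] = 3·(-3.5000-0.8660i) + 4·(3.0000-1.7321i) = 1.5000-9.5264i
Z[2] = 3·(-1.5000-2.5981i) + 4·(2) = 3.5000-7.7943i
Z[3] = 3·(4) + 4·(6) = 36
Z[4] = 3·(-1.5000+2.5981i) + 4·(2) = 3.5000+7.7943i
Z[5] = 3·(-3.5000+0.8660i) + 4·(3.0000+1.7321i) = 1.5000+9.5264i

DFT(3x + 4y) = 3·X + 4·Y = [-22, 1.5000-9.5264i, 3.5000-7.7943i, 36, 3.5000+7.7943i, 1.5000+9.5264i]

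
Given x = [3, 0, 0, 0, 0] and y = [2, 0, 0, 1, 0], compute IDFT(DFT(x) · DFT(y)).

(x ⊛ y)[n] = Σ(m=0 to 4) x[m] · y[(n-m) mod 5]

Computing each output sample:
(x ⊛ y)[0] = 6
(x ⊛ y)[1] = 0
(x ⊛ y)[2] = 0
(x ⊛ y)[3] = 3
(x ⊛ y)[4] = 0

x ⊛ y = [6, 0, 0, 3, 0]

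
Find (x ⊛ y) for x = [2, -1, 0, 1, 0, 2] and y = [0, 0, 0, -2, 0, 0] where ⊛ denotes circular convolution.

(x ⊛ y)[n] = Σ(m=0 to 5) x[m] · y[(n-m) mod 6]

Computing each output sample:
(x ⊛ y)[0] = -2
(x ⊛ y)[1] = 0
(x ⊛ y)[2] = -4
(x ⊛ y)[3] = -4
(x ⊛ y)[4] = 2
(x ⊛ y)[5] = 0

x ⊛ y = [-2, 0, -4, -4, 2, 0]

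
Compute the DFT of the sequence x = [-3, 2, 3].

X[k] = Σ(n=0 to 2) x[n] · ω_3^(nk)
where ω_3 = e^(-2πi/3)

Computing each X[k]:
X[0] = 2
X[1] = -5.5000+0.8660i
X[2] = -5.5000-0.8660i

X = [2, -5.5000+0.8660i, -5.5000-0.8660i]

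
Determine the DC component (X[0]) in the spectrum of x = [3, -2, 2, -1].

X[0] = Σ(n=0 to 3) x[n] · ω_4^0 = Σ x[n]
= (3) + (-2) + (2) + (-1)

X[0] = 2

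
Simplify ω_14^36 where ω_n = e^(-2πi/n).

Since ω_14^14 = 1, powers reduce modulo 14.
36 mod 14 = 8
So ω_14^36 = ω_14^8 = e^(-2πi·8/14)

ω_14^36 = ω_14^8 = -0.9010+0.4339i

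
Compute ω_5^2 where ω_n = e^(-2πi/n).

ω_5^2 = e^(-2πi·2/5)
= cos(-2π·2/5) + i·sin(-2π·2/5)
= cos(-4π/5) + i·sin(-4π/5)

ω_5^2 = cos(-4π/5) + i·sin(-4π/5) = -0.8090-0.5878i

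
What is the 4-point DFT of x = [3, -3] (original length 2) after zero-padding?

Original 2-point DFT: [0, 6]
Zero-padded 4-point DFT provides frequency interpolation.

DFT_4([x, 0, ...]) = [0, 3+3i, 6, 3-3i]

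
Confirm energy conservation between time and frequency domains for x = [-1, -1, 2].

Time domain:
Σ|x[n]|² = |-1|² + |-1|² + |2|² = 6.0000

Frequency domain:
(1/3)Σ|X[k]|² = (1/3)(|0|² + |-1.5000+2.5981i|² + |-1.5000-2.5981i|²) = (1/3)·18.0000 = 6.0000

Both sides agree, confirming Parseval's theorem.

Σ|x[n]|² = (1/N)Σ|X[k]|² = 6.0000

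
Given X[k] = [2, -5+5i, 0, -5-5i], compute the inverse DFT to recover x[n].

x[n] = (1/4) Σ(k=0 to 3) X[k] · e^(2πikn/4)

Computing each x[n]:
x[0] = -2
x[1] = -2
x[2] = 3
x[3] = 3

x = [-2, -2, 3, 3]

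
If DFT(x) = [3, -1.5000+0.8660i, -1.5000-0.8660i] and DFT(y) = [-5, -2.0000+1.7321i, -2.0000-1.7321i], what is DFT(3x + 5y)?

By linearity: DFT(3x + 5y) = 3·DFT(x) + 5·DFT(y)
= 3·[3, -1.5000+0.8660i, -1.5000-0.8660i] + 5·[-5, -2.0000+1.7321i, -2.0000-1.7321i]

Computing element-wise:
Z[0] = 3·(3) + 5·(-5) = -16
Z[1] = 3·(-1.5000+0.8660i) + 5·(-2.0000+1.7321i) = -14.5000+11.2585i
Z[2] = 3·(-1.5000-0.8660i) + 5·(-2.0000-1.7321i) = -14.5000-11.2585i

DFT(3x + 5y) = 3·X + 5·Y = [-16, -14.5000+11.2585i, -14.5000-11.2585i]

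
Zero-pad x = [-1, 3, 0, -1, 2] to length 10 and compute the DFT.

Original 5-point DFT: [3, 1.3541-1.5388i, -5.3541+0.3633i, -5.3541-0.3633i, 1.3541+1.5388i]
Zero-padded 10-point DFT provides frequency interpolation.

DFT_10([x, 0, ...]) = [3, 0.1180-1.9879i, 1.3541-1.5388i, -2.1180-5.3431i, -5.3541+0.3633i, -1, -5.3541-0.3633i, -2.1180+5.3431i, 1.3541+1.5388i, 0.1180+1.9879i]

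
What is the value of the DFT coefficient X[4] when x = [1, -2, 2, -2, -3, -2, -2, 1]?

X[4] = Σ(n=0 to 7) x[n] · ω_8^(4n) where ω_8 = e^(-2πi/8)
= (1)·ω_8^0 + (-2)·ω_8^4 + (2)·ω_8^8 + (-2)·ω_8^12 + (-3)·ω_8^16 + (-2)·ω_8^20 + (-2)·ω_8^24 + (1)·ω_8^28

X[4] = 3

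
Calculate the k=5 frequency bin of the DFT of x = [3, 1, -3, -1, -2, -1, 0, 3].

X[5] = Σ(n=0 to 7) x[n] · ω_8^(5n) where ω_8 = e^(-2πi/8)
= (3)·ω_8^0 + (1)·ω_8^5 + (-3)·ω_8^10 + (-1)·ω_8^15 + (-2)·ω_8^20 + (-1)·ω_8^25 + (0)·ω_8^30 + (3)·ω_8^35

X[5] = 0.7574+1.5858i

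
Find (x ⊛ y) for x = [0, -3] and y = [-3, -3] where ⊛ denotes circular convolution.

(x ⊛ y)[n] = Σ(m=0 to 1) x[m] · y[(n-m) mod 2]

Computing each output sample:
(x ⊛ y)[0] = 9
(x ⊛ y)[1] = 9

x ⊛ y = [9, 9]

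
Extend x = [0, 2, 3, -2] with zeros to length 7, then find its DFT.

Original 4-point DFT: [3, -3-4i, 3, -3+4i]
Zero-padded 7-point DFT provides frequency interpolation.

DFT_7([x, 0, ...]) = [3, 2.3814-3.6207i, -4.3949-2.2119i, 0.5136+3.4276i, 0.5136-3.4276i, -4.3949+2.2119i, 2.3814+3.6207i]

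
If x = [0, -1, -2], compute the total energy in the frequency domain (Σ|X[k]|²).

Parseval: Σ|x[n]|² = (1/N)Σ|X[k]|², so Σ|X[k]|² = N·Σ|x[n]|² = 3·5.0000

Σ|X[k]|² = N·Σ|x[n]|² = 3·5.0000 = 15.0000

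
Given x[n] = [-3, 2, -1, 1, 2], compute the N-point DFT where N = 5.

X[k] = Σ(n=0 to 4) x[n] · ω_5^(nk)
where ω_5 = e^(-2πi/5)

Computing each X[k]:
X[0] = 1
X[1] = -1.7639+1.1756i
X[2] = -6.2361-1.9021i
X[3] = -6.2361+1.9021i
X[4] = -1.7639-1.1756i

X = [1, -1.7639+1.1756i, -6.2361-1.9021i, -6.2361+1.9021i, -1.7639-1.1756i]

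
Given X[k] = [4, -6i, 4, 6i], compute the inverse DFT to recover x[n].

x[n] = (1/4) Σ(k=0 to 3) X[k] · e^(2πikn/4)

Computing each x[n]:
x[0] = 2
x[1] = 3
x[2] = 2
x[3] = -3

x = [2, 3, 2, -3]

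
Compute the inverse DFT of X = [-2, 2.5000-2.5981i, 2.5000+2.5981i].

x[n] = (1/3) Σ(k=0 to 2) X[k] · e^(2πikn/3)

Computing each x[n]:
x[0] = 1
x[1] = 0
x[2] = -3

x = [1, 0, -3]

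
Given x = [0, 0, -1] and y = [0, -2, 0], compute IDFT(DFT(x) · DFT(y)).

(x ⊛ y)[n] = Σ(m=0 to 2) x[m] · y[(n-m) mod 3]

Computing each output sample:
(x ⊛ y)[0] = 2
(x ⊛ y)[1] = 0
(x ⊛ y)[2] = 0

x ⊛ y = [2, 0, 0]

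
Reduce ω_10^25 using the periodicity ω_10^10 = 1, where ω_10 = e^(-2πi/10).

Since ω_10^10 = 1, powers reduce modulo 10.
25 mod 10 = 5
So ω_10^25 = ω_10^5 = e^(-2πi·5/10)

ω_10^25 = ω_10^5 = -1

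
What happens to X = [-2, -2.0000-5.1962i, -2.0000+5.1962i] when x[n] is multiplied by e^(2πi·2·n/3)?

Modulation property: DFT(ω_3^(-2n)·x[n]) = X[(k-2) mod 3], so circularly shift X by 2 positions.

X[k-2] = [-2.0000-5.1962i, -2.0000+5.1962i, -2]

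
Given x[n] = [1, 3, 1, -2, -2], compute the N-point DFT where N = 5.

X[k] = Σ(n=0 to 4) x[n] · ω_5^(nk)
where ω_5 = e^(-2πi/5)

Computing each X[k]:
X[0] = 1
X[1] = 2.1180-6.5186i
X[2] = -0.1180-0.0858i
X[3] = -0.1180+0.0858i
X[4] = 2.1180+6.5186i

X = [1, 2.1180-6.5186i, -0.1180-0.0858i, -0.1180+0.0858i, 2.1180+6.5186i]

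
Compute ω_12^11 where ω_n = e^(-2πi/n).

ω_12^11 = e^(-2πi·11/12)
= cos(-2π·11/12) + i·sin(-2π·11/12)
= cos(-22π/12) + i·sin(-22π/12)

ω_12^11 = cos(-22π/12) + i·sin(-22π/12) = 0.8660+0.5000i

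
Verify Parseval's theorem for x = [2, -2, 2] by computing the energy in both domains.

Time domain:
Σ|x[n]|² = |2|² + |-2|² + |2|² = 12.0000

Frequency domain:
(1/3)Σ|X[k]|² = (1/3)(|2|² + |2.0000+3.4641i|² + |2.0000-3.4641i|²) = (1/3)·36.0000 = 12.0000

Both sides agree, confirming Parseval's theorem.

Σ|x[n]|² = (1/N)Σ|X[k]|² = 12.0000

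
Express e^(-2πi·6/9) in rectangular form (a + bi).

ω_9^6 = e^(-2πi·6/9)
= cos(-2π·6/9) + i·sin(-2π·6/9)
= cos(-12π/9) + i·sin(-12π/9)

ω_9^6 = cos(-12π/9) + i·sin(-12π/9) = -0.5000+0.8660i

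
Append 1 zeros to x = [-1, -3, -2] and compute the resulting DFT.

Original 3-point DFT: [-6, 1.5000+0.8660i, 1.5000-0.8660i]
Zero-padded 4-point DFT provides frequency interpolation.

DFT_4([x, 0, ...]) = [-6, 1+3i, 0, 1-3i]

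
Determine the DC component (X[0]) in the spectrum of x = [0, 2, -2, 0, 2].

X[0] = Σ(n=0 to 4) x[n] · ω_5^0 = Σ x[n]
= (0) + (2) + (-2) + (0) + (2)

X[0] = 2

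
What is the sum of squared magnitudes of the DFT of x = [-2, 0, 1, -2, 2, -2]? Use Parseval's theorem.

Parseval: Σ|x[n]|² = (1/N)Σ|X[k]|², so Σ|X[k]|² = N·Σ|x[n]|² = 6·17.0000

Σ|X[k]|² = N·Σ|x[n]|² = 6·17.0000 = 102.0000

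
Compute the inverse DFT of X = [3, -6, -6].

x[n] = (1/3) Σ(k=0 to 2) X[k] · e^(2πikn/3)

Computing each x[n]:
x[0] = -3
x[1] = 3
x[2] = 3

x = [-3, 3, 3]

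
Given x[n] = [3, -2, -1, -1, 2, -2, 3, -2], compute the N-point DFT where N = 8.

X[k] = Σ(n=0 to 7) x[n] · ω_8^(nk)
where ω_8 = e^(-2πi/8)

Computing each X[k]:
X[0] = 0
X[1] = 0.2929+3.2929i
X[2] = 3+1i
X[3] = 1.7071-4.7071i
X[4] = 14
X[5] = 1.7071+4.7071i
X[6] = 3-1i
X[7] = 0.2929-3.2929i

X = [0, 0.2929+3.2929i, 3+1i, 1.7071-4.7071i, 14, 1.7071+4.7071i, 3-1i, 0.2929-3.2929i]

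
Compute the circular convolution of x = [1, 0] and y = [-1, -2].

(x ⊛ y)[n] = Σ(m=0 to 1) x[m] · y[(n-m) mod 2]

Computing each output sample:
(x ⊛ y)[0] = -1
(x ⊛ y)[1] = -2

x ⊛ y = [-1, -2]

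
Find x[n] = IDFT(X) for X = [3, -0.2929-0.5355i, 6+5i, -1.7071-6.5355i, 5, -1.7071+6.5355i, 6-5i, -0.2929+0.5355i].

x[n] = (1/8) Σ(k=0 to 7) X[k] · e^(2πikn/8)

Computing each x[n]:
x[0] = 2
x[1] = 0
x[2] = -2
x[3] = 2
x[4] = 3
x[5] = -3
x[6] = 1
x[7] = 0

x = [2, 0, -2, 2, 3, -3, 1, 0]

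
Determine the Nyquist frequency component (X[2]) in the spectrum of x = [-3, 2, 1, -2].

X[2] = Σ(n=0 to 3) x[n] · ω_4^(2n) where ω_4 = e^(-2πi/4)
= (-3)·ω_4^0 + (2)·ω_4^2 + (1)·ω_4^4 + (-2)·ω_4^6

X[2] = -2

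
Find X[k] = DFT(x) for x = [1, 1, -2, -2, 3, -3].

X[k] = Σ(n=0 to 5) x[n] · ω_6^(nk)
where ω_6 = e^(-2πi/6)

Computing each X[k]:
X[0] = -2
X[1] = 1.5000+0.8660i
X[2] = -0.5000-7.7942i
X[3] = 6
X[4] = -0.5000+7.7942i
X[5] = 1.5000-0.8660i

X = [-2, 1.5000+0.8660i, -0.5000-7.7942i, 6, -0.5000+7.7942i, 1.5000-0.8660i]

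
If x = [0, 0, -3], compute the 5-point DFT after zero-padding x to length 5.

Original 3-point DFT: [-3, 1.5000-2.5981i, 1.5000+2.5981i]
Zero-padded 5-point DFT provides frequency interpolation.

DFT_5([x, 0, ...]) = [-3, 2.4271+1.7634i, -0.9271-2.8532i, -0.9271+2.8532i, 2.4271-1.7634i]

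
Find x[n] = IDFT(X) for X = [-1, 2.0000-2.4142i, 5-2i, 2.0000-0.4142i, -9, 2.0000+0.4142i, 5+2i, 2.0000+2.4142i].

x[n] = (1/8) Σ(k=0 to 7) X[k] · e^(2πikn/8)

Computing each x[n]:
x[0] = 1
x[1] = 2
x[2] = -2
x[3] = 1
x[4] = -1
x[5] = 1
x[6] = -3
x[7] = 0

x = [1, 2, -2, 1, -1, 1, -3, 0]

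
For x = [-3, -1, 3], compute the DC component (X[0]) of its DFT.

X[0] = Σ(n=0 to 2) x[n] · ω_3^0 = Σ x[n]
= (-3) + (-1) + (3)

X[0] = -1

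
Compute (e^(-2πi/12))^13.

Since ω_12^12 = 1, powers reduce modulo 12.
13 mod 12 = 1
So ω_12^13 = ω_12^1 = e^(-2πi·1/12)

ω_12^13 = ω_12^1 = 0.8660-0.5000i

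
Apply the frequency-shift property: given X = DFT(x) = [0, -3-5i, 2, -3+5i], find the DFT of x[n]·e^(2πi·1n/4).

Modulation property: DFT(ω_4^(-1n)·x[n]) = X[(k-1) mod 4], so circularly shift X by 1 positions.

X[k-1] = [-3+5i, 0, -3-5i, 2]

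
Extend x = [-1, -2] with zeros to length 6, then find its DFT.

Original 2-point DFT: [-3, 1]
Zero-padded 6-point DFT provides frequency interpolation.

DFT_6([x, 0, ...]) = [-3, -2.0000+1.7321i, 1.7321i, 1, -1.7321i, -2.0000-1.7321i]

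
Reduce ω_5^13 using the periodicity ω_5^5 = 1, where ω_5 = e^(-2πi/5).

Since ω_5^5 = 1, powers reduce modulo 5.
13 mod 5 = 3
So ω_5^13 = ω_5^3 = e^(-2πi·3/5)

ω_5^13 = ω_5^3 = -0.8090+0.5878i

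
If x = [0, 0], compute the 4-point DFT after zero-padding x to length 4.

Original 2-point DFT: [0, 0]
Zero-padded 4-point DFT provides frequency interpolation.

DFT_4([x, 0, ...]) = [0, 0, 0, 0]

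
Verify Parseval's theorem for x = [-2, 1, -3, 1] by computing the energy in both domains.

Time domain:
Σ|x[n]|² = |-2|² + |1|² + |-3|² + |1|² = 15.0000

Frequency domain:
(1/4)Σ|X[k]|² = (1/4)(|-3|² + |1|² + |-7|² + |1|²) = (1/4)·60.0000 = 15.0000

Both sides agree, confirming Parseval's theorem.

Σ|x[n]|² = (1/N)Σ|X[k]|² = 15.0000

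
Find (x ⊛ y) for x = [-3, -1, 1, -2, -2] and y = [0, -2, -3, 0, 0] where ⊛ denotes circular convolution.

(x ⊛ y)[n] = Σ(m=0 to 4) x[m] · y[(n-m) mod 5]

Computing each output sample:
(x ⊛ y)[0] = 10
(x ⊛ y)[1] = 12
(x ⊛ y)[2] = 11
(x ⊛ y)[3] = 1
(x ⊛ y)[4] = 1

x ⊛ y = [10, 12, 11, 1, 1]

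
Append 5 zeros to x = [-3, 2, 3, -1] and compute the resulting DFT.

Original 4-point DFT: [1, -6-3i, -1, -6+3i]
Zero-padded 9-point DFT provides frequency interpolation.

DFT_9([x, 0, ...]) = [1, -0.4470-3.3740i, -4.9718-3.8617i, -6.5000+0.8660i, -2.0813+2.1103i, -2.0813-2.1103i, -6.5000-0.8660i, -4.9718+3.8617i, -0.4470+3.3740i]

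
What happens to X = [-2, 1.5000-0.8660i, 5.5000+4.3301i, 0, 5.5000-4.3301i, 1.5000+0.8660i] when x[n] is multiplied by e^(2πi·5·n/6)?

Modulation property: DFT(ω_6^(-5n)·x[n]) = X[(k-5) mod 6], so circularly shift X by 5 positions.

X[k-5] = [1.5000-0.8660i, 5.5000+4.3301i, 0, 5.5000-4.3301i, 1.5000+0.8660i, -2]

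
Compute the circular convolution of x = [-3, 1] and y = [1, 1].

(x ⊛ y)[n] = Σ(m=0 to 1) x[m] · y[(n-m) mod 2]

Computing each output sample:
(x ⊛ y)[0] = -2
(x ⊛ y)[1] = -2

x ⊛ y = [-2, -2]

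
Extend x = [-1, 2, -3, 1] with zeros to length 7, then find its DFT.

Original 4-point DFT: [-1, 2-1i, -7, 2+1i]
Zero-padded 7-point DFT provides frequency interpolation.

DFT_7([x, 0, ...]) = [-1, 0.0136+0.9272i, 1.8814-2.4697i, -4.8949-4.1882i, -4.8949+4.1882i, 1.8814+2.4697i, 0.0136-0.9272i]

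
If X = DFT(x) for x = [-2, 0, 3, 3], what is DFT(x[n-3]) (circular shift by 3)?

Time shift by 3: X_shifted[k] = ω_4^(3k) · X[k]
Shifted x = [0, 3, 3, -2]

DFT(x[n-3]) = [4, -3-5i, 2, -3+5i]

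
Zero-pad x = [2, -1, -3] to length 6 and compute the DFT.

Original 3-point DFT: [-2, 4.0000-1.7321i, 4.0000+1.7321i]
Zero-padded 6-point DFT provides frequency interpolation.

DFT_6([x, 0, ...]) = [-2, 3.0000+3.4641i, 4.0000-1.7321i, 0, 4.0000+1.7321i, 3.0000-3.4641i]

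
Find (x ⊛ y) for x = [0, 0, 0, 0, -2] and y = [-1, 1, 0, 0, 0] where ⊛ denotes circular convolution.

(x ⊛ y)[n] = Σ(m=0 to 4) x[m] · y[(n-m) mod 5]

Computing each output sample:
(x ⊛ y)[0] = -2
(x ⊛ y)[1] = 0
(x ⊛ y)[2] = 0
(x ⊛ y)[3] = 0
(x ⊛ y)[4] = 2

x ⊛ y = [-2, 0, 0, 0, 2]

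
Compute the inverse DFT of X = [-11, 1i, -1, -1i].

x[n] = (1/4) Σ(k=0 to 3) X[k] · e^(2πikn/4)

Computing each x[n]:
x[0] = -3
x[1] = -3
x[2] = -3
x[3] = -2

x = [-3, -3, -3, -2]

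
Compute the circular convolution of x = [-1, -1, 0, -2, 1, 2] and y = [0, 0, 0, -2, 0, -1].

(x ⊛ y)[n] = Σ(m=0 to 5) x[m] · y[(n-m) mod 6]

Computing each output sample:
(x ⊛ y)[0] = 5
(x ⊛ y)[1] = -2
(x ⊛ y)[2] = -2
(x ⊛ y)[3] = 1
(x ⊛ y)[4] = 0
(x ⊛ y)[5] = 1

x ⊛ y = [5, -2, -2, 1, 0, 1]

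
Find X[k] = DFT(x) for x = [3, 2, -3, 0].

X[k] = Σ(n=0 to 3) x[n] · ω_4^(nk)
where ω_4 = e^(-2πi/4)

Computing each X[k]:
X[0] = 2
X[1] = 6-2i
X[2] = -2
X[3] = 6+2i

X = [2, 6-2i, -2, 6+2i]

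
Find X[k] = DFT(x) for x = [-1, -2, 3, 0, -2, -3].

X[k] = Σ(n=0 to 5) x[n] · ω_6^(nk)
where ω_6 = e^(-2πi/6)

Computing each X[k]:
X[0] = -5
X[1] = -4.0000-5.1962i
X[2] = 1.0000+3.4641i
X[3] = 5
X[4] = 1.0000-3.4641i
X[5] = -4.0000+5.1962i

X = [-5, -4.0000-5.1962i, 1.0000+3.4641i, 5, 1.0000-3.4641i, -4.0000+5.1962i]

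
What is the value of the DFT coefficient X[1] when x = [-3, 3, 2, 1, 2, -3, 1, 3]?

X[1] = Σ(n=0 to 7) x[n] · ω_8^(1n) where ω_8 = e^(-2πi/8)
= (-3)·ω_8^0 + (3)·ω_8^1 + (2)·ω_8^2 + (1)·ω_8^3 + (2)·ω_8^4 + (-3)·ω_8^5 + (1)·ω_8^6 + (3)·ω_8^7

X[1] = 0.6569-3.8284i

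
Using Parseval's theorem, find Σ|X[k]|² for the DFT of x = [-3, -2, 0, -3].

Parseval: Σ|x[n]|² = (1/N)Σ|X[k]|², so Σ|X[k]|² = N·Σ|x[n]|² = 4·22.0000

Σ|X[k]|² = N·Σ|x[n]|² = 4·22.0000 = 88.0000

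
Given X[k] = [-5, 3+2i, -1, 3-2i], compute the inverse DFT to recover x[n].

x[n] = (1/4) Σ(k=0 to 3) X[k] · e^(2πikn/4)

Computing each x[n]:
x[0] = 0
x[1] = -2
x[2] = -3
x[3] = 0

x = [0, -2, -3, 0]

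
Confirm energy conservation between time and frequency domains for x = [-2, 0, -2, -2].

Time domain:
Σ|x[n]|² = |-2|² + |0|² + |-2|² + |-2|² = 12.0000

Frequency domain:
(1/4)Σ|X[k]|² = (1/4)(|-6|² + |-2i|² + |-2|² + |2i|²) = (1/4)·48.0000 = 12.0000

Both sides agree, confirming Parseval's theorem.

Σ|x[n]|² = (1/N)Σ|X[k]|² = 12.0000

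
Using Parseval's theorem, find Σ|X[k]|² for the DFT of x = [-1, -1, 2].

Parseval: Σ|x[n]|² = (1/N)Σ|X[k]|², so Σ|X[k]|² = N·Σ|x[n]|² = 3·6.0000

Σ|X[k]|² = N·Σ|x[n]|² = 3·6.0000 = 18.0000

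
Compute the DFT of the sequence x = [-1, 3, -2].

X[k] = Σ(n=0 to 2) x[n] · ω_3^(nk)
where ω_3 = e^(-2πi/3)

Computing each X[k]:
X[0] = 0
X[1] = -1.5000-4.3301i
X[2] = -1.5000+4.3301i

X = [0, -1.5000-4.3301i, -1.5000+4.3301i]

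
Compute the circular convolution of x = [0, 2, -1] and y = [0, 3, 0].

(x ⊛ y)[n] = Σ(m=0 to 2) x[m] · y[(n-m) mod 3]

Computing each output sample:
(x ⊛ y)[0] = -3
(x ⊛ y)[1] = 0
(x ⊛ y)[2] = 6

x ⊛ y = [-3, 0, 6]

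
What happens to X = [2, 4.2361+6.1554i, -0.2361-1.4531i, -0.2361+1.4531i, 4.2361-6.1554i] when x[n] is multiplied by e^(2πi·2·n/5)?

Modulation property: DFT(ω_5^(-2n)·x[n]) = X[(k-2) mod 5], so circularly shift X by 2 positions.

X[k-2] = [-0.2361+1.4531i, 4.2361-6.1554i, 2, 4.2361+6.1554i, -0.2361-1.4531i]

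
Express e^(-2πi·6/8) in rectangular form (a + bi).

ω_8^6 = e^(-2πi·6/8)
= cos(-2π·6/8) + i·sin(-2π·6/8)
= cos(-12π/8) + i·sin(-12π/8)

ω_8^6 = cos(-12π/8) + i·sin(-12π/8) = 1i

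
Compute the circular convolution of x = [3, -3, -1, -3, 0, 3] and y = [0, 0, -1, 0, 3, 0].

(x ⊛ y)[n] = Σ(m=0 to 5) x[m] · y[(n-m) mod 6]

Computing each output sample:
(x ⊛ y)[0] = -3
(x ⊛ y)[1] = -12
(x ⊛ y)[2] = -3
(x ⊛ y)[3] = 12
(x ⊛ y)[4] = 10
(x ⊛ y)[5] = -6

x ⊛ y = [-3, -12, -3, 12, 10, -6]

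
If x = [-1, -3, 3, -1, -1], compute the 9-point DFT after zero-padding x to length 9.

Original 5-point DFT: [-3, -3.8541-0.4490i, 2.8541+4.9798i, 2.8541-4.9798i, -3.8541+0.4490i]
Zero-padded 9-point DFT provides frequency interpolation.

DFT_9([x, 0, ...]) = [-3, -1.3375+0.1820i, -4.6061+0.4195i, -1.5000+6.0622i, 4.4436+2.8356i, 4.4436-2.8356i, -1.5000-6.0622i, -4.6061-0.4195i, -1.3375-0.1820i]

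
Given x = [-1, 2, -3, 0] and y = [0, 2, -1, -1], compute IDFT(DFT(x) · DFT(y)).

(x ⊛ y)[n] = Σ(m=0 to 3) x[m] · y[(n-m) mod 4]

Computing each output sample:
(x ⊛ y)[0] = 1
(x ⊛ y)[1] = 1
(x ⊛ y)[2] = 5
(x ⊛ y)[3] = -7

x ⊛ y = [1, 1, 5, -7]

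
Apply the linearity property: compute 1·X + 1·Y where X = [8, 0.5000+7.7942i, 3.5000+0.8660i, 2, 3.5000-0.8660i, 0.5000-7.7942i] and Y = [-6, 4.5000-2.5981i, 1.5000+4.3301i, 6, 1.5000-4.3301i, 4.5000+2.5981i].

By linearity: DFT(1x + 1y) = 1·DFT(x) + 1·DFT(y)
= 1·[8, 0.5000+7.7942i, 3.5000+0.8660i, 2, 3.5000-0.8660i, 0.5000-7.7942i] + 1·[-6, 4.5000-2.5981i, 1.5000+4.3301i, 6, 1.5000-4.3301i, 4.5000+2.5981i]

Computing element-wise:
Z[0] = 1·(8) + 1·(-6) = 2
Z[1] = 1·(0.5000+7.7942i) + 1·(4.5000-2.5981i) = 5.0000+5.1961i
Z[2] = 1·(3.5000+0.8660i) + 1·(1.5000+4.3301i) = 5.0000+5.1961i
Z[3] = 1·(2) + 1·(6) = 8
Z[4] = 1·(3.5000-0.8660i) + 1·(1.5000-4.3301i) = 5.0000-5.1961i
Z[5] = 1·(0.5000-7.7942i) + 1·(4.5000+2.5981i) = 5.0000-5.1961i

DFT(1x + 1y) = 1·X + 1·Y = [2, 5.0000+5.1961i, 5.0000+5.1961i, 8, 5.0000-5.1961i, 5.0000-5.1961i]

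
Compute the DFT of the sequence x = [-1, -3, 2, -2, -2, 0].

X[k] = Σ(n=0 to 5) x[n] · ω_6^(nk)
where ω_6 = e^(-2πi/6)

Computing each X[k]:
X[0] = -6
X[1] = -0.5000-0.8660i
X[2] = -1.5000+6.0622i
X[3] = 4
X[4] = -1.5000-6.0622i
X[5] = -0.5000+0.8660i

X = [-6, -0.5000-0.8660i, -1.5000+6.0622i, 4, -1.5000-6.0622i, -0.5000+0.8660i]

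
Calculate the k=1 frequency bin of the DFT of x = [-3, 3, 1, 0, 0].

X[1] = Σ(n=0 to 4) x[n] · ω_5^(1n) where ω_5 = e^(-2πi/5)
= (-3)·ω_5^0 + (3)·ω_5^1 + (1)·ω_5^2 + (0)·ω_5^3 + (0)·ω_5^4

X[1] = -2.8820-3.4410i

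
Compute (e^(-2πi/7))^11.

Since ω_7^7 = 1, powers reduce modulo 7.
11 mod 7 = 4
So ω_7^11 = ω_7^4 = e^(-2πi·4/7)

ω_7^11 = ω_7^4 = -0.9010+0.4339i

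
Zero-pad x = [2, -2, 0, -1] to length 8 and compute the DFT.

Original 4-point DFT: [-1, 2+1i, 5, 2-1i]
Zero-padded 8-point DFT provides frequency interpolation.

DFT_8([x, 0, ...]) = [-1, 1.2929+2.1213i, 2+1i, 2.7071+2.1213i, 5, 2.7071-2.1213i, 2-1i, 1.2929-2.1213i]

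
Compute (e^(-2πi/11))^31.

Since ω_11^11 = 1, powers reduce modulo 11.
31 mod 11 = 9
So ω_11^31 = ω_11^9 = e^(-2πi·9/11)

ω_11^31 = ω_11^9 = 0.4154+0.9096i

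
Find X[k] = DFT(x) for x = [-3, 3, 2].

X[k] = Σ(n=0 to 2) x[n] · ω_3^(nk)
where ω_3 = e^(-2πi/3)

Computing each X[k]:
X[0] = 2
X[1] = -5.5000-0.8660i
X[2] = -5.5000+0.8660i

X = [2, -5.5000-0.8660i, -5.5000+0.8660i]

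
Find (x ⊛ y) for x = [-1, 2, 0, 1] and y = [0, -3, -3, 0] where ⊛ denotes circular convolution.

(x ⊛ y)[n] = Σ(m=0 to 3) x[m] · y[(n-m) mod 4]

Computing each output sample:
(x ⊛ y)[0] = -3
(x ⊛ y)[1] = 0
(x ⊛ y)[2] = -3
(x ⊛ y)[3] = -6

x ⊛ y = [-3, 0, -3, -6]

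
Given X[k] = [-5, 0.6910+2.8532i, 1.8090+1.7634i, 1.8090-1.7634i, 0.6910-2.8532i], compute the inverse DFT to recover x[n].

x[n] = (1/5) Σ(k=0 to 4) X[k] · e^(2πikn/5)

Computing each x[n]:
x[0] = 0
x[1] = -3
x[2] = -1
x[3] = -1
x[4] = 0

x = [0, -3, -1, -1, 0]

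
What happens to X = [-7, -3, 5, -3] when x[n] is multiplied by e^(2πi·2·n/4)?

Modulation property: DFT(ω_4^(-2n)·x[n]) = X[(k-2) mod 4], so circularly shift X by 2 positions.

X[k-2] = [5, -3, -7, -3]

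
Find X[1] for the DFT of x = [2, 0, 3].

X[1] = Σ(n=0 to 2) x[n] · ω_3^(1n) where ω_3 = e^(-2πi/3)
= (2)·ω_3^0 + (0)·ω_3^1 + (3)·ω_3^2

X[1] = 0.5000+2.5981i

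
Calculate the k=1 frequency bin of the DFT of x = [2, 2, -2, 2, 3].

X[1] = Σ(n=0 to 4) x[n] · ω_5^(1n) where ω_5 = e^(-2πi/5)
= (2)·ω_5^0 + (2)·ω_5^1 + (-2)·ω_5^2 + (2)·ω_5^3 + (3)·ω_5^4

X[1] = 3.5451+3.3022i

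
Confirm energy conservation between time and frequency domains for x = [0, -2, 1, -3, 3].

Time domain:
Σ|x[n]|² = |0|² + |-2|² + |1|² + |-3|² + |3|² = 23.0000

Frequency domain:
(1/5)Σ|X[k]|² = (1/5)(|-1|² + |1.9271+2.4041i|² + |-1.4271+6.7432i|² + |-1.4271-6.7432i|² + |1.9271-2.4041i|²) = (1/5)·115.0000 = 23.0000

Both sides agree, confirming Parseval's theorem.

Σ|x[n]|² = (1/N)Σ|X[k]|² = 23.0000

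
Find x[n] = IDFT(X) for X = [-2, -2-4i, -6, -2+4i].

x[n] = (1/4) Σ(k=0 to 3) X[k] · e^(2πikn/4)

Computing each x[n]:
x[0] = -3
x[1] = 3
x[2] = -1
x[3] = -1

x = [-3, 3, -1, -1]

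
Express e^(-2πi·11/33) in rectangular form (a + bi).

ω_33^11 = e^(-2πi·11/33)
= cos(-2π·11/33) + i·sin(-2π·11/33)
= cos(-22π/33) + i·sin(-22π/33)

ω_33^11 = cos(-22π/33) + i·sin(-22π/33) = -0.5000-0.8660i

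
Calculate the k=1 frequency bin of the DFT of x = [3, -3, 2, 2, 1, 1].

X[1] = Σ(n=0 to 5) x[n] · ω_6^(1n) where ω_6 = e^(-2πi/6)
= (3)·ω_6^0 + (-3)·ω_6^1 + (2)·ω_6^2 + (2)·ω_6^3 + (1)·ω_6^4 + (1)·ω_6^5

X[1] = -1.5000+2.5981i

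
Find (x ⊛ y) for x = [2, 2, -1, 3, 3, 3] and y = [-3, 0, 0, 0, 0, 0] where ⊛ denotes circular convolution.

(x ⊛ y)[n] = Σ(m=0 to 5) x[m] · y[(n-m) mod 6]

Computing each output sample:
(x ⊛ y)[0] = -6
(x ⊛ y)[1] = -6
(x ⊛ y)[2] = 3
(x ⊛ y)[3] = -9
(x ⊛ y)[4] = -9
(x ⊛ y)[5] = -9

x ⊛ y = [-6, -6, 3, -9, -9, -9]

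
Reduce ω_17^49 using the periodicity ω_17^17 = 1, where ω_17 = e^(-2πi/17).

Since ω_17^17 = 1, powers reduce modulo 17.
49 mod 17 = 15
So ω_17^49 = ω_17^15 = e^(-2πi·15/17)

ω_17^49 = ω_17^15 = 0.7390+0.6737i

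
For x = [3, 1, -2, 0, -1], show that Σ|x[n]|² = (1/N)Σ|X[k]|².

Time domain:
Σ|x[n]|² = |3|² + |1|² + |-2|² + |0|² + |-1|² = 15.0000

Frequency domain:
(1/5)Σ|X[k]|² = (1/5)(|1|² + |4.6180-0.7265i|² + |2.3820-3.0777i|² + |2.3820+3.0777i|² + |4.6180+0.7265i|²) = (1/5)·75.0000 = 15.0000

Both sides agree, confirming Parseval's theorem.

Σ|x[n]|² = (1/N)Σ|X[k]|² = 15.0000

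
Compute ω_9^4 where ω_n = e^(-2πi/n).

ω_9^4 = e^(-2πi·4/9)
= cos(-2π·4/9) + i·sin(-2π·4/9)
= cos(-8π/9) + i·sin(-8π/9)

ω_9^4 = cos(-8π/9) + i·sin(-8π/9) = -0.9397-0.3420i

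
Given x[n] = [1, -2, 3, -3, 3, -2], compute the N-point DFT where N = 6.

X[k] = Σ(n=0 to 5) x[n] · ω_6^(nk)
where ω_6 = e^(-2πi/6)

Computing each X[k]:
X[0] = 0
X[1] = -1
X[2] = -3
X[3] = 14
X[4] = -3
X[5] = -1

X = [0, -1, -3, 14, -3, -1]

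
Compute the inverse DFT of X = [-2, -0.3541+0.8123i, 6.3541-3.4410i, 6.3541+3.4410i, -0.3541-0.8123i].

x[n] = (1/5) Σ(k=0 to 4) X[k] · e^(2πikn/5)

Computing each x[n]:
x[0] = 2
x[1] = -2
x[2] = -1
x[3] = 2
x[4] = -3

x = [2, -2, -1, 2, -3]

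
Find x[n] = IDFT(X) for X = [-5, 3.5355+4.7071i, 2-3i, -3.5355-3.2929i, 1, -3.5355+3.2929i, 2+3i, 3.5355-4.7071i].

x[n] = (1/8) Σ(k=0 to 7) X[k] · e^(2πikn/8)

Computing each x[n]:
x[0] = 0
x[1] = 1
x[2] = -3
x[3] = -3
x[4] = 0
x[5] = -1
x[6] = 1
x[7] = 0

x = [0, 1, -3, -3, 0, -1, 1, 0]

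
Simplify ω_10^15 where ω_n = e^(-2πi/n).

Since ω_10^10 = 1, powers reduce modulo 10.
15 mod 10 = 5
So ω_10^15 = ω_10^5 = e^(-2πi·5/10)

ω_10^15 = ω_10^5 = -1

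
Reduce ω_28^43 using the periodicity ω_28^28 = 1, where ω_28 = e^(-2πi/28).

Since ω_28^28 = 1, powers reduce modulo 28.
43 mod 28 = 15
So ω_28^43 = ω_28^15 = e^(-2πi·15/28)

ω_28^43 = ω_28^15 = -0.9749+0.2225i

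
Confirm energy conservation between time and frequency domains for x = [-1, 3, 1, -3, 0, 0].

Time domain:
Σ|x[n]|² = |-1|² + |3|² + |1|² + |-3|² + |0|² + |0|² = 20.0000

Frequency domain:
(1/6)Σ|X[k]|² = (1/6)(|0|² + |3.0000-3.4641i|² + |-6.0000-1.7321i|² + |0|² + |-6.0000+1.7321i|² + |3.0000+3.4641i|²) = (1/6)·120.0000 = 20.0000

Both sides agree, confirming Parseval's theorem.

Σ|x[n]|² = (1/N)Σ|X[k]|² = 20.0000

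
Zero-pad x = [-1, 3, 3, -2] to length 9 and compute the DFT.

Original 4-point DFT: [3, -4-5i, 1, -4+5i]
Zero-padded 9-point DFT provides frequency interpolation.

DFT_9([x, 0, ...]) = [3, 2.8191-3.1507i, -2.2981-5.7125i, -6, -0.5209+2.6344i, -0.5209-2.6344i, -6, -2.2981+5.7125i, 2.8191+3.1507i]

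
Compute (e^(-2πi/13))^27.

Since ω_13^13 = 1, powers reduce modulo 13.
27 mod 13 = 1
So ω_13^27 = ω_13^1 = e^(-2πi·1/13)

ω_13^27 = ω_13^1 = 0.8855-0.4647i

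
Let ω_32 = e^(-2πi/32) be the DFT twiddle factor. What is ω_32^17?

ω_32^17 = e^(-2πi·17/32)
= cos(-2π·17/32) + i·sin(-2π·17/32)
= cos(-34π/32) + i·sin(-34π/32)

ω_32^17 = cos(-34π/32) + i·sin(-34π/32) = -0.9808+0.1951i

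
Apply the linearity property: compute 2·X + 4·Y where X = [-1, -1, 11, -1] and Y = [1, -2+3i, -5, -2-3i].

By linearity: DFT(2x + 4y) = 2·DFT(x) + 4·DFT(y)
= 2·[-1, -1, 11, -1] + 4·[1, -2+3i, -5, -2-3i]

Computing element-wise:
Z[0] = 2·(-1) + 4·(1) = 2
Z[1] = 2·(-1) + 4·(-2+3i) = -10+12i
Z[2] = 2·(11) + 4·(-5) = 2
Z[3] = 2·(-1) + 4·(-2-3i) = -10-12i

DFT(2x + 4y) = 2·X + 4·Y = [2, -10+12i, 2, -10-12i]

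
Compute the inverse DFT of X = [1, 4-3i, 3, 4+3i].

x[n] = (1/4) Σ(k=0 to 3) X[k] · e^(2πikn/4)

Computing each x[n]:
x[0] = 3
x[1] = 1
x[2] = -1
x[3] = -2

x = [3, 1, -1, -2]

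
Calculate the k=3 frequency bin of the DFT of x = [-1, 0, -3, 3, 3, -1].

X[3] = Σ(n=0 to 5) x[n] · ω_6^(3n) where ω_6 = e^(-2πi/6)
= (-1)·ω_6^0 + (0)·ω_6^3 + (-3)·ω_6^6 + (3)·ω_6^9 + (3)·ω_6^12 + (-1)·ω_6^15

X[3] = -3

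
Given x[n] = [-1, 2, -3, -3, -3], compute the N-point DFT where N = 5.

X[k] = Σ(n=0 to 4) x[n] · ω_5^(nk)
where ω_5 = e^(-2πi/5)

Computing each X[k]:
X[0] = -8
X[1] = 3.5451-4.7553i
X[2] = -2.0451-2.9389i
X[3] = -2.0451+2.9389i
X[4] = 3.5451+4.7553i

X = [-8, 3.5451-4.7553i, -2.0451-2.9389i, -2.0451+2.9389i, 3.5451+4.7553i]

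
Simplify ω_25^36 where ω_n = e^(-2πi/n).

Since ω_25^25 = 1, powers reduce modulo 25.
36 mod 25 = 11
So ω_25^36 = ω_25^11 = e^(-2πi·11/25)

ω_25^36 = ω_25^11 = -0.9298-0.3681i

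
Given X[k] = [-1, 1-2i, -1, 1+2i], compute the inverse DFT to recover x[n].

x[n] = (1/4) Σ(k=0 to 3) X[k] · e^(2πikn/4)

Computing each x[n]:
x[0] = 0
x[1] = 1
x[2] = -1
x[3] = -1

x = [0, 1, -1, -1]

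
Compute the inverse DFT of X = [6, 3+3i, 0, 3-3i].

x[n] = (1/4) Σ(k=0 to 3) X[k] · e^(2πikn/4)

Computing each x[n]:
x[0] = 3
x[1] = 0
x[2] = 0
x[3] = 3

x = [3, 0, 0, 3]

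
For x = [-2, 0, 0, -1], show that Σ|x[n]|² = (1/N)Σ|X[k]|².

Time domain:
Σ|x[n]|² = |-2|² + |0|² + |0|² + |-1|² = 5.0000

Frequency domain:
(1/4)Σ|X[k]|² = (1/4)(|-3|² + |-2-1i|² + |-1|² + |-2+1i|²) = (1/4)·20.0000 = 5.0000

Both sides agree, confirming Parseval's theorem.

Σ|x[n]|² = (1/N)Σ|X[k]|² = 5.0000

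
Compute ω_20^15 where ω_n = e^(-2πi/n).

ω_20^15 = e^(-2πi·15/20)
= cos(-2π·15/20) + i·sin(-2π·15/20)
= cos(-30π/20) + i·sin(-30π/20)

ω_20^15 = cos(-30π/20) + i·sin(-30π/20) = 1i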